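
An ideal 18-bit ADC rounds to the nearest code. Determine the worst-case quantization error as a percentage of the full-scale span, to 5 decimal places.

0.00019 %

Rounding → worst-case error = ½ LSB = V_FS/2^19, so 100/524288 = 0.000190735 % of full scale.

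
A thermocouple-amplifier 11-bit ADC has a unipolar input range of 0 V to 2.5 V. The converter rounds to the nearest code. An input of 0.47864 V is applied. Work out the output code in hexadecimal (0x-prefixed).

Full-scale span = 2.5 V; LSB = 2.5/2^11 = 1.221 mV.
(0.47864 − 0) / 0.0012207 = 392.102 LSBs.
round(392.102) = 392.
In hexadecimal (0x-prefixed): 0x188.

code 0x188 (decimal 392)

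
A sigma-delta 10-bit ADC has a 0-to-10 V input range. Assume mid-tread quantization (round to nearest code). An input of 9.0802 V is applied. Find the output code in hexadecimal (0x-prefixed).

code 0x3A2 (decimal 930)

With 1024 levels over 10 V, one step is 9.766 mV.
(9.0802 − 0) / 0.00976562 = 929.812 LSBs.
Round → code 930.
In hexadecimal (0x-prefixed): 0x3A2.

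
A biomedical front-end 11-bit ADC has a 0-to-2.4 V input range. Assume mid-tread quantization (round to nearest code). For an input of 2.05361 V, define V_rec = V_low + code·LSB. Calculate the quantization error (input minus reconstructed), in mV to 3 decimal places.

LSB = 2.4/2^11 = 1.172 mV.
(V_in − V_low)/LSB = (2.05361 − 0)/0.00117187 = 1752.4139 → code 1752 (round).
V_rec = 0 + 1752·0.00117187 = 2.053125 V.
Difference: 0.000485 V → 0.485 mV.

0.485 mV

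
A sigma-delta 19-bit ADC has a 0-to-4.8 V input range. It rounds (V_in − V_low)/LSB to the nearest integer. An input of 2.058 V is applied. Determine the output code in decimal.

code 224788

With 524288 levels over 4.8 V, one step is 9.16 µV.
(V_in − V_low)/LSB = (2.058 − 0) / 9.15527e-06 = 224788.480.
Round → code 224788.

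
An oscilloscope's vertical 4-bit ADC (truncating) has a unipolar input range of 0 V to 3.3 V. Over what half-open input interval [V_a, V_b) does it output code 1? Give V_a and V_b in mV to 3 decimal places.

[206.250 mV, 412.500 mV)

LSB = 3.3/2^4 = 206.250 mV.
V_a = V_low + 1·LSB = 0.20625 V; V_b = V_low + 2·LSB = 0.4125 V.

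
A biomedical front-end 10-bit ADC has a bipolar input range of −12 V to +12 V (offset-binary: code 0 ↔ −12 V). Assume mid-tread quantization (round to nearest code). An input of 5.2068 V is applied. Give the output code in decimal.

Full-scale span = 24 V; LSB = 24/2^10 = 23.438 mV.
(5.2068 − (−12)) / 0.0234375 = 734.157 LSBs.
round(734.157) = 734.

code 734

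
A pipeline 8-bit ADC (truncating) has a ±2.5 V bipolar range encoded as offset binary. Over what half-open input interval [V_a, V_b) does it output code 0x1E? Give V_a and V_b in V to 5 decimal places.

[-1.91406 V, -1.89453 V)

LSB = 5/2^8 = 19.531 mV.
Code 0x1E = 30 decimal.
V_a = V_low + 30·LSB = -1.91406 V; V_b = V_low + 31·LSB = -1.89453 V.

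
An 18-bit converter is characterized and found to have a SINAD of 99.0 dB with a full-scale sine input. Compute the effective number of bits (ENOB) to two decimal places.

ENOB = (SINAD − 1.76) / 6.02 = (99.0 − 1.76)/6.02 = 16.153.

16.15 bits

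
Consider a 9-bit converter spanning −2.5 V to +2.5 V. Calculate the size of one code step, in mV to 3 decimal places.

Full-scale span = 5 V.
LSB = 5 / 2^9 = 5 / 512 = 0.00976562 V = 9.766 mV.

9.766 mV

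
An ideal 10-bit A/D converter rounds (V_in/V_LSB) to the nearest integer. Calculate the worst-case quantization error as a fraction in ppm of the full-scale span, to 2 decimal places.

Rounding → worst-case error = ½ LSB = V_FS/2^11, so 1e+06/2048 = 488.281 ppm of full scale.

488.28 ppm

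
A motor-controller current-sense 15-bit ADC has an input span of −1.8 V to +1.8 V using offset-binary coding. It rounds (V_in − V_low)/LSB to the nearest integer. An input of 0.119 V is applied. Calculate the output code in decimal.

code 17467

With 32768 levels over 3.6 V, one step is 109.86 µV.
(0.119 − (−1.8)) / 0.000109863 = 17467.164 LSBs.
So the output code is 17467.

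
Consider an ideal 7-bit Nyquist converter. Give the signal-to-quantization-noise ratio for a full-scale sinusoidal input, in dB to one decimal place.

SNR ≈ 6.02·N + 1.76 dB = 6.02·7 + 1.76 = 43.90 dB.

43.9 dB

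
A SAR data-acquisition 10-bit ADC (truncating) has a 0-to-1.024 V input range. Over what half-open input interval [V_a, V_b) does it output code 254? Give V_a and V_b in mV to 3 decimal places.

[254.000 mV, 255.000 mV)

LSB = 1.024/2^10 = 1.000 mV.
V_a = V_low + 254·LSB = 0.254 V; V_b = V_low + 255·LSB = 0.255 V.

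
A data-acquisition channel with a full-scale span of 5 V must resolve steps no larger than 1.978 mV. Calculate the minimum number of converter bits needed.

12 bits

Number of steps required ≥ 5 V / 1.978 mV = 2527.81.
Need 2^N ≥ 2527.81; 2^11 = 2048, 2^12 = 4096.
Minimum N = 12.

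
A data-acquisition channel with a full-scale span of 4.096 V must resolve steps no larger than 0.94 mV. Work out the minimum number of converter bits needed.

13 bits

Number of steps required ≥ 4.096 V / 0.94 mV = 4357.45.
Need 2^N ≥ 4357.45; 2^12 = 4096, 2^13 = 8192.
Minimum N = 13.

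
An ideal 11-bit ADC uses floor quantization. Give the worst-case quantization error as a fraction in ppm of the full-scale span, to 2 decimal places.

488.28 ppm

Truncating → worst-case error = 1 LSB = V_FS/2^11, so 1e+06/2048 = 488.281 ppm of full scale.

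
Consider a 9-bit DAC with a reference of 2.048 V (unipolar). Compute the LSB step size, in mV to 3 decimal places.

Full-scale span = 2.048 V.
LSB = 2.048 / 2^9 = 2.048 / 512 = 0.004 V = 4.000 mV.

4.000 mV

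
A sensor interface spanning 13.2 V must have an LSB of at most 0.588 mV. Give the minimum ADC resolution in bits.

15 bits

Number of steps required ≥ 13.2 V / 0.588 mV = 22448.98.
Need 2^N ≥ 22448.98; 2^14 = 16384, 2^15 = 32768.
Minimum N = 15.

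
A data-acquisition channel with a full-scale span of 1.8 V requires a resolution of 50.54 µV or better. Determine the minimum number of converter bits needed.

Number of steps required ≥ 1.8 V / 50.54 µV = 35615.35.
Need 2^N ≥ 35615.35; 2^15 = 32768, 2^16 = 65536.
Minimum N = 16.

16 bits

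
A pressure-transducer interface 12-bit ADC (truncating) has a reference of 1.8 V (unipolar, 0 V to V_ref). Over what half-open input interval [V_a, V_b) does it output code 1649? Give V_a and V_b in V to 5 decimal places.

LSB = 1.8/2^12 = 439.45 µV.
V_a = V_low + 1649·LSB = 0.724658 V; V_b = V_low + 1650·LSB = 0.725098 V.

[0.72466 V, 0.72510 V)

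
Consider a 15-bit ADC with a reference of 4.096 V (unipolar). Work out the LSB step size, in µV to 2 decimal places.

125.00 µV

Full-scale span = 4.096 V.
LSB = 4.096 / 2^15 = 4.096 / 32768 = 0.000125 V = 125.00 µV.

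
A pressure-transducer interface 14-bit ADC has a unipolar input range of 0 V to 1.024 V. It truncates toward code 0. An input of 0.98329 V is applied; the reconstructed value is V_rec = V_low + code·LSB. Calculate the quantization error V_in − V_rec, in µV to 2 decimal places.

One LSB is 1.024 V / 16384 = 62.50 µV.
(0.98329 − 0)/6.25e-05 = 15732.6400; ⌊·⌋ gives code 15732.
Code 15732 maps back to 0 + 15732×6.25e-05 V = 0.98325 V.
V_in − V_rec = 4e-05 V = 40.00 µV.

40.00 µV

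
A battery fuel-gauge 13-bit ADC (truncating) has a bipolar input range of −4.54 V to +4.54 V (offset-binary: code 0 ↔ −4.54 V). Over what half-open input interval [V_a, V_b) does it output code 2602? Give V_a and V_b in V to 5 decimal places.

[-1.65595 V, -1.65484 V)

LSB = 9.08/2^13 = 1.108 mV.
V_a = V_low + 2602·LSB = -1.65595 V; V_b = V_low + 2603·LSB = -1.65484 V.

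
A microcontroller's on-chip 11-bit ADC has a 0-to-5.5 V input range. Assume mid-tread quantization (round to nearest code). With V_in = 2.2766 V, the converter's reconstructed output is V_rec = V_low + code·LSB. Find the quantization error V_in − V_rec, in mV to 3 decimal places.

-0.744 mV

Step size: 5.5 V ÷ 2^11 = 2.686 mV.
(V_in − V_low)/LSB = (2.2766 − 0)/0.00268555 = 847.7231 → code 848 (round).
V_rec = 0 + 848·0.00268555 = 2.2773438 V.
Error = 2.2766 − 2.2773438 = -0.00074375 V = -0.744 mV.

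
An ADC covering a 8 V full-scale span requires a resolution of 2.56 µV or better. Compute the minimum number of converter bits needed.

Number of steps required ≥ 8 V / 2.56 µV = 3125000.00.
Need 2^N ≥ 3125000.00; 2^21 = 2097152, 2^22 = 4194304.
Minimum N = 22.

22 bits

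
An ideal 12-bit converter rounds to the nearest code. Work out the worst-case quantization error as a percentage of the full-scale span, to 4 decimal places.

Rounding → worst-case error = ½ LSB = V_FS/2^13, so 100/8192 = 0.012207 % of full scale.

0.0122 %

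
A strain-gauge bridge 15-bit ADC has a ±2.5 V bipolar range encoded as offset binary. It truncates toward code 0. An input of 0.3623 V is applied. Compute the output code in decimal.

code 18758

Full-scale span = 5 V; LSB = 5/2^15 = 152.59 µV.
(0.3623 − (−2.5)) / 0.000152588 = 18758.369 LSBs.
⌊·⌋(18758.369) = 18758.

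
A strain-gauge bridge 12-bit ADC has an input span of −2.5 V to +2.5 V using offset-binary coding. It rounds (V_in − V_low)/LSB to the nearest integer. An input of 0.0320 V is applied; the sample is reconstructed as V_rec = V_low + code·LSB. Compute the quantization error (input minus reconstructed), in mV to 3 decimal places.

LSB = 5/2^12 = 1.221 mV.
(V_in − V_low)/LSB = (0.0320 − (−2.5))/0.0012207 = 2074.2144 → code 2074 (round).
V_rec = (−2.5) + 2074·0.0012207 = 0.031738281 V.
Difference: 0.000261719 V → 0.262 mV.

0.262 mV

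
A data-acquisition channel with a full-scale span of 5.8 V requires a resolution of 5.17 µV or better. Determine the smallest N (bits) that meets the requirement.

21 bits

Number of steps required ≥ 5.8 V / 5.17 µV = 1121856.87.
Need 2^N ≥ 1121856.87; 2^20 = 1048576, 2^21 = 2097152.
Minimum N = 21.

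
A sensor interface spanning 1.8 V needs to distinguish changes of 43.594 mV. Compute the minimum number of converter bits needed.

Number of steps required ≥ 1.8 V / 43.594 mV = 41.29.
Need 2^N ≥ 41.29; 2^5 = 32, 2^6 = 64.
Minimum N = 6.

6 bits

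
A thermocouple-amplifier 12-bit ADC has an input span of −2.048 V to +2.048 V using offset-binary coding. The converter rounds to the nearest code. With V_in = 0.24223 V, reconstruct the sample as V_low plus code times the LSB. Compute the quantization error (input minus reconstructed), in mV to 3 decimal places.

One LSB is 4.096 V / 4096 = 1.000 mV.
(V_in − V_low)/LSB = (0.24223 − (−2.048))/0.001 = 2290.2300 → code 2290 (round).
V_rec = (−2.048) + 2290·0.001 = 0.242 V.
V_in − V_rec = 0.00023 V = 0.230 mV.

0.230 mV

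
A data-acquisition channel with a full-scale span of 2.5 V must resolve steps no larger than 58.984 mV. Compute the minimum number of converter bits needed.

6 bits

Number of steps required ≥ 2.5 V / 58.984 mV = 42.38.
Need 2^N ≥ 42.38; 2^5 = 32, 2^6 = 64.
Minimum N = 6.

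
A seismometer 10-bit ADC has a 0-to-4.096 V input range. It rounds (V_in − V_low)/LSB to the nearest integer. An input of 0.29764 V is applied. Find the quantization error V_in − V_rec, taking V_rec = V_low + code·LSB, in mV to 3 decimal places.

1.640 mV

One LSB is 4.096 V / 1024 = 4.000 mV.
Scaled input = 74.4100 LSBs, so code = 74.
Reconstructed: 0.296 V.
Error = 0.29764 − 0.296 = 0.00164 V = 1.640 mV.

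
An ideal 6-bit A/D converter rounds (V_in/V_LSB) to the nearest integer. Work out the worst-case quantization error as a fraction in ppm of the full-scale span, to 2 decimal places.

Rounding → worst-case error = ½ LSB = V_FS/2^7, so 1e+06/128 = 7812.5 ppm of full scale.

7812.50 ppm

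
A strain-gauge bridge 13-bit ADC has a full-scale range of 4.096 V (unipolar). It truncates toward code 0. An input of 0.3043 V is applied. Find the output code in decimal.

Full-scale span = 4.096 V; LSB = 4.096/2^13 = 0.500 mV.
(V_in − V_low)/LSB = (0.3043 − 0) / 0.0005 = 608.600.
⌊·⌋(608.600) = 608.

code 608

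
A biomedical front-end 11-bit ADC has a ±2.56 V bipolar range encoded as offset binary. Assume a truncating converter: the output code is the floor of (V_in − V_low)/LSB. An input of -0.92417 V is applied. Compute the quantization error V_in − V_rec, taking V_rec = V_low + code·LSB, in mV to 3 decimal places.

One LSB is 5.12 V / 2048 = 2.500 mV.
(V_in − V_low)/LSB = (-0.92417 − (−2.56))/0.0025 = 654.3320 → code 654 (floor).
Reconstructed: -0.925 V.
Error = -0.92417 − (−0.925) = 0.00083 V = 0.830 mV.

0.830 mV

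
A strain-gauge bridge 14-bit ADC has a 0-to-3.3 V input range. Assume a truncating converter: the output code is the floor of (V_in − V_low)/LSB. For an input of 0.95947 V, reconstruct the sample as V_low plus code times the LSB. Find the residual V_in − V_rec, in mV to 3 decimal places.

Step size: 3.3 V ÷ 2^14 = 201.42 µV.
(0.95947 − 0)/0.000201416 = 4763.6232; ⌊·⌋ gives code 4763.
V_rec = 0 + 4763·0.000201416 = 0.95934448 V.
Difference: 0.000125518 V → 0.126 mV.

0.126 mV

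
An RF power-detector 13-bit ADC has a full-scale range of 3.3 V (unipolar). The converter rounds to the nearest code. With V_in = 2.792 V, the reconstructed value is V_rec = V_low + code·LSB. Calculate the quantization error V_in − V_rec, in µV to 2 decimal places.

LSB = 3.3/2^13 = 402.83 µV.
(V_in − V_low)/LSB = (2.792 − 0)/0.000402832 = 6930.9285 → code 6931 (round).
V_rec = 0 + 6931·0.000402832 = 2.7920288 V.
Difference: -2.88086e-05 V → -28.81 µV.

-28.81 µV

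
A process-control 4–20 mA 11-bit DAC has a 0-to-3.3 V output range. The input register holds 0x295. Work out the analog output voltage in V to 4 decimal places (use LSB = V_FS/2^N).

1.0651 V

LSB = 3.3 V / 2^11 = 1.611 mV.
Code 0x295 = 661 decimal.
V_out = 0 + 661 × 0.00161133 V = 1.06509 V.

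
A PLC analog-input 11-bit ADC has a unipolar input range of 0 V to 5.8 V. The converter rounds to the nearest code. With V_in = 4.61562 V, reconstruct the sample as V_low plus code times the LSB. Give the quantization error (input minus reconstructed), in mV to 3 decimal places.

One LSB is 5.8 V / 2048 = 2.832 mV.
(V_in − V_low)/LSB = (4.61562 − 0)/0.00283203 = 1629.7913 → code 1630 (round).
V_rec = 0 + 1630·0.00283203 = 4.6162109 V.
V_in − V_rec = -0.000590937 V = -0.591 mV.

-0.591 mV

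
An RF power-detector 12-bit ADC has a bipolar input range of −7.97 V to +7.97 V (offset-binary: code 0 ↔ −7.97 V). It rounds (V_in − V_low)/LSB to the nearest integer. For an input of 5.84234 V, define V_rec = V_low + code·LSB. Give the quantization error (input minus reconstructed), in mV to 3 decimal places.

One LSB is 15.94 V / 4096 = 3.892 mV.
(5.84234 − (−7.97))/0.0038916 = 3549.2688; round gives code 3549.
Reconstructed: 5.8412939 V.
V_in − V_rec = 0.00104605 V = 1.046 mV.

1.046 mV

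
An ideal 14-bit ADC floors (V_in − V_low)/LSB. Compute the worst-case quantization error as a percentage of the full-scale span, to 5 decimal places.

Truncating → worst-case error = 1 LSB = V_FS/2^14, so 100/16384 = 0.00610352 % of full scale.

0.00610 %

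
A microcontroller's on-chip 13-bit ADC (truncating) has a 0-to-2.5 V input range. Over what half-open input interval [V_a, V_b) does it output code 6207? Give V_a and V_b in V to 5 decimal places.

[1.89423 V, 1.89453 V)

LSB = 2.5/2^13 = 305.18 µV.
V_a = V_low + 6207·LSB = 1.89423 V; V_b = V_low + 6208·LSB = 1.89453 V.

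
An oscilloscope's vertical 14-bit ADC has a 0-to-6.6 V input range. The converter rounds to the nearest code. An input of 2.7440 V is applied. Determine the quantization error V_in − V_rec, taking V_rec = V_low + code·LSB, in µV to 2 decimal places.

-91.80 µV

One LSB is 6.6 V / 16384 = 402.83 µV.
(2.7440 − 0)/0.000402832 = 6811.7721; round gives code 6812.
Reconstructed: 2.7440918 V.
Difference: -9.17969e-05 V → -91.80 µV.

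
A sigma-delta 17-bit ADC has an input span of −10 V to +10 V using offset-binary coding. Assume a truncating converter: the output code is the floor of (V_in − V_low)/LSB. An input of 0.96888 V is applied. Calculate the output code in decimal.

With 131072 levels over 20 V, one step is 152.59 µV.
(V_in − V_low)/LSB = (0.96888 − (−10)) / 0.000152588 = 71885.652.
Floor → code 71885.

code 71885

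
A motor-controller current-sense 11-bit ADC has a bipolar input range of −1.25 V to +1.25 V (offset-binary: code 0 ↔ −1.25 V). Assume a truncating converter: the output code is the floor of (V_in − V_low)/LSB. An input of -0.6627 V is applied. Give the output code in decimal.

With 2048 levels over 2.5 V, one step is 1.221 mV.
Input sits at 481.116 steps above V_low.
⌊·⌋(481.116) = 481.

code 481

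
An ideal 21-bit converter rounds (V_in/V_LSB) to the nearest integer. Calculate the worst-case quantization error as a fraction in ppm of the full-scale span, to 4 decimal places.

Rounding → worst-case error = ½ LSB = V_FS/2^22, so 1e+06/4194304 = 0.238419 ppm of full scale.

0.2384 ppm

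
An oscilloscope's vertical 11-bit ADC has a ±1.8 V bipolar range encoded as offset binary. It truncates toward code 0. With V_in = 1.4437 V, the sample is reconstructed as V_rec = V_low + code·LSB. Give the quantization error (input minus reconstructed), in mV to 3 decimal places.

0.536 mV

Step size: 3.6 V ÷ 2^11 = 1.758 mV.
Scaled input = 1845.3049 LSBs, so code = 1845.
Code 1845 maps back to (−1.8) + 1845×0.00175781 V = 1.4431641 V.
V_in − V_rec = 0.000535937 V = 0.536 mV.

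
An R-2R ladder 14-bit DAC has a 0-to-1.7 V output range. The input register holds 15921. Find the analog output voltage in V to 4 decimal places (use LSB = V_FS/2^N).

1.6520 V

LSB = 1.7 V / 2^14 = 103.76 µV.
V_out = 0 + 15921 × 0.00010376 V = 1.65196 V.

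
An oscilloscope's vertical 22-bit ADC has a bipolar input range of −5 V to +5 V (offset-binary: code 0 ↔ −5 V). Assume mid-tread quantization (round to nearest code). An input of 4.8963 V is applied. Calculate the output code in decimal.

code 4150809

With 4194304 levels over 10 V, one step is 2.38 µV.
Input sits at 4150809.068 steps above V_low.
round(4150809.068) = 4150809.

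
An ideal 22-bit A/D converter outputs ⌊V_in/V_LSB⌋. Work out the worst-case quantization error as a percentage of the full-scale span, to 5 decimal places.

0.00002 %

Truncating → worst-case error = 1 LSB = V_FS/2^22, so 100/4194304 = 2.38419e-05 % of full scale.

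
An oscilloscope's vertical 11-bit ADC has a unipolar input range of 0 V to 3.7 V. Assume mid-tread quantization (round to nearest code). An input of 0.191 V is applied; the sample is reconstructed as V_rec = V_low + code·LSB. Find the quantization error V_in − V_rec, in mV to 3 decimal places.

One LSB is 3.7 V / 2048 = 1.807 mV.
(0.191 − 0)/0.00180664 = 105.7211; round gives code 106.
Reconstructed: 0.19150391 V.
Difference: -0.000503906 V → -0.504 mV.

-0.504 mV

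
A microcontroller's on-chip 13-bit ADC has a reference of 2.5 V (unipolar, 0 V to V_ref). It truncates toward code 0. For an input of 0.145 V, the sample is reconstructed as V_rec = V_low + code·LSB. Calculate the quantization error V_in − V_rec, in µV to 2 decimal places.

41.50 µV

Step size: 2.5 V ÷ 2^13 = 305.18 µV.
Scaled input = 475.1360 LSBs, so code = 475.
Reconstructed: 0.1449585 V.
Difference: 4.15039e-05 V → 41.50 µV.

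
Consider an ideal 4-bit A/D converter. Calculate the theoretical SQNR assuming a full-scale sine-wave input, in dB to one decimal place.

SNR ≈ 6.02·N + 1.76 dB = 6.02·4 + 1.76 = 25.84 dB.

25.8 dB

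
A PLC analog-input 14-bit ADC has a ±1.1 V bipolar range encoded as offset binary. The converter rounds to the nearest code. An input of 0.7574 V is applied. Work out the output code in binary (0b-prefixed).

With 16384 levels over 2.2 V, one step is 134.28 µV.
(0.7574 − (−1.1)) / 0.000134277 = 13832.564 LSBs.
round(13832.564) = 13833.
In binary (0b-prefixed): 0b11011000001001.

code 0b11011000001001 (decimal 13833)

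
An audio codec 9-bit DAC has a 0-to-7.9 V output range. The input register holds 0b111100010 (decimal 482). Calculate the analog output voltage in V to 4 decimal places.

7.4371 V

LSB = 7.9 V / 2^9 = 15.430 mV.
Code 0b111100010 = 482 decimal.
V_out = 0 + 482 × 0.0154297 V = 7.43711 V.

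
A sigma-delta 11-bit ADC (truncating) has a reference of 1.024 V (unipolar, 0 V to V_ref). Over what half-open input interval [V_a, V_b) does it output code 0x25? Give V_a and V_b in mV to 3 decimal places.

LSB = 1.024/2^11 = 0.500 mV.
Code 0x25 = 37 decimal.
V_a = V_low + 37·LSB = 0.0185 V; V_b = V_low + 38·LSB = 0.019 V.

[18.500 mV, 19.000 mV)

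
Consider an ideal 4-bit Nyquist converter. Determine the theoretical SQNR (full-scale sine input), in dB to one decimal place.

25.8 dB

SNR ≈ 6.02·N + 1.76 dB = 6.02·4 + 1.76 = 25.84 dB.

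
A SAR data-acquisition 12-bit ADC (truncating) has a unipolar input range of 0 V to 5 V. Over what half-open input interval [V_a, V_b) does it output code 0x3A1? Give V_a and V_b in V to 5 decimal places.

[1.13403 V, 1.13525 V)

LSB = 5/2^12 = 1.221 mV.
Code 0x3A1 = 929 decimal.
V_a = V_low + 929·LSB = 1.13403 V; V_b = V_low + 930·LSB = 1.13525 V.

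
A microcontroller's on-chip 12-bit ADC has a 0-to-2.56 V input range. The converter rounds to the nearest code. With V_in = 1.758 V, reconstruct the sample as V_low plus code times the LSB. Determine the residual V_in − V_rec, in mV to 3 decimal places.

One LSB is 2.56 V / 4096 = 0.625 mV.
Scaled input = 2812.8000 LSBs, so code = 2813.
Code 2813 maps back to 0 + 2813×0.000625 V = 1.758125 V.
Difference: -0.000125 V → -0.125 mV.

-0.125 mV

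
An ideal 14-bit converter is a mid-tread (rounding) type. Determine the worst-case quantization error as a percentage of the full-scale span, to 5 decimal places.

0.00305 %

Rounding → worst-case error = ½ LSB = V_FS/2^15, so 100/32768 = 0.00305176 % of full scale.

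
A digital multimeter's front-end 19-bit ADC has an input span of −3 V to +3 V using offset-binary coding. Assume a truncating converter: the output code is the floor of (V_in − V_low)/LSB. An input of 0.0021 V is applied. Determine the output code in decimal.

LSB = 6 V / 524288 = 11.44 µV.
Input sits at 262327.501 steps above V_low.
Floor → code 262327.

code 262327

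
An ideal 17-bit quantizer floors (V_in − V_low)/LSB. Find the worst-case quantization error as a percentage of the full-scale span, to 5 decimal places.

Truncating → worst-case error = 1 LSB = V_FS/2^17, so 100/131072 = 0.000762939 % of full scale.

0.00076 %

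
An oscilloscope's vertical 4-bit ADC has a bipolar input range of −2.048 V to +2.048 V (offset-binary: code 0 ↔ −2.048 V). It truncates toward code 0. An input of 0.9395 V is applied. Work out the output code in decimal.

LSB = 4.096 V / 16 = 256.000 mV.
Input sits at 11.670 steps above V_low.
⌊·⌋(11.670) = 11.

code 11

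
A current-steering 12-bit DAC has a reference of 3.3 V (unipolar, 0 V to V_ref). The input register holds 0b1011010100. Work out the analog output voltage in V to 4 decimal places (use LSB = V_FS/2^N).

LSB = 3.3 V / 2^12 = 0.806 mV.
Code 0b1011010100 = 724 decimal.
V_out = 0 + 724 × 0.000805664 V = 0.583301 V.

0.5833 V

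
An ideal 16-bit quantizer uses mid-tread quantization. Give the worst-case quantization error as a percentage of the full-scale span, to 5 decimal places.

Rounding → worst-case error = ½ LSB = V_FS/2^17, so 100/131072 = 0.000762939 % of full scale.

0.00076 %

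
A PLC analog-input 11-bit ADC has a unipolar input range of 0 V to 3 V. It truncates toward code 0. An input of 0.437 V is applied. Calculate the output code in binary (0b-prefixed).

code 0b100101010 (decimal 298)

Full-scale span = 3 V; LSB = 3/2^11 = 1.465 mV.
Input sits at 298.325 steps above V_low.
⌊·⌋(298.325) = 298.
In binary (0b-prefixed): 0b100101010.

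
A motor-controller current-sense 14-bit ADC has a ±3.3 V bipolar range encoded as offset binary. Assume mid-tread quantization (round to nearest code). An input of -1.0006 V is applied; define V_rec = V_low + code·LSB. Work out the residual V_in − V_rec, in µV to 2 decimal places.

One LSB is 6.6 V / 16384 = 402.83 µV.
(-1.0006 − (−3.3))/0.000402832 = 5708.0863; round gives code 5708.
V_rec = (−3.3) + 5708·0.000402832 = -1.0006348 V.
Error = -1.0006 − (−1.0006348) = 3.47656e-05 V = 34.77 µV.

34.77 µV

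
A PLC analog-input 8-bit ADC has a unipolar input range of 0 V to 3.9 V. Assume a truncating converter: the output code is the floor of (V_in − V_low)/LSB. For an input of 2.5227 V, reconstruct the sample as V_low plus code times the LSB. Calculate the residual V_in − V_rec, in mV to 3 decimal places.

One LSB is 3.9 V / 256 = 15.234 mV.
(V_in − V_low)/LSB = (2.5227 − 0)/0.0152344 = 165.5926 → code 165 (floor).
V_rec = 0 + 165·0.0152344 = 2.5136719 V.
Difference: 0.00902812 V → 9.028 mV.

9.028 mV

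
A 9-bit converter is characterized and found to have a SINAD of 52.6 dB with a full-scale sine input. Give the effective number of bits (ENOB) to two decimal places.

8.45 bits

ENOB = (SINAD − 1.76) / 6.02 = (52.6 − 1.76)/6.02 = 8.445.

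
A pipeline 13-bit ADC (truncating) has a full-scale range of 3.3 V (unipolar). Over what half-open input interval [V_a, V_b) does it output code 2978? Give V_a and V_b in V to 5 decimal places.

[1.19963 V, 1.20004 V)

LSB = 3.3/2^13 = 402.83 µV.
V_a = V_low + 2978·LSB = 1.19963 V; V_b = V_low + 2979·LSB = 1.20004 V.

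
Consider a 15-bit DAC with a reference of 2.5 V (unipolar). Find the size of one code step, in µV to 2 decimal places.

Full-scale span = 2.5 V.
LSB = 2.5 / 2^15 = 2.5 / 32768 = 7.62939e-05 V = 76.29 µV.

76.29 µV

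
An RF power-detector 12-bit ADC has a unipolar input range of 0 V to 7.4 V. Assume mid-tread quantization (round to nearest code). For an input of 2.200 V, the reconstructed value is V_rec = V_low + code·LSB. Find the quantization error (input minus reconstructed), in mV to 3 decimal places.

-0.488 mV

One LSB is 7.4 V / 4096 = 1.807 mV.
(V_in − V_low)/LSB = (2.200 − 0)/0.00180664 = 1217.7297 → code 1218 (round).
Code 1218 maps back to 0 + 1218×0.00180664 V = 2.2004883 V.
Difference: -0.000488281 V → -0.488 mV.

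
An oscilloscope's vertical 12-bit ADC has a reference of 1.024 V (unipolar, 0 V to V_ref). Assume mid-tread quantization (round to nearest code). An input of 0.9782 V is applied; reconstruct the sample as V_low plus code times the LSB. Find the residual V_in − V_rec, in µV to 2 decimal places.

LSB = 1.024/2^12 = 250.00 µV.
(0.9782 − 0)/0.00025 = 3912.8000; round gives code 3913.
Reconstructed: 0.97825 V.
Difference: -5e-05 V → -50.00 µV.

-50.00 µV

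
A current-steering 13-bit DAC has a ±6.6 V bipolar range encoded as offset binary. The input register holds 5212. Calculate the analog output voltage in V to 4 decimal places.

1.7982 V

LSB = 13.2 V / 2^13 = 1.611 mV.
V_out = (−6.6) + 5212 × 0.00161133 V = 1.79824 V.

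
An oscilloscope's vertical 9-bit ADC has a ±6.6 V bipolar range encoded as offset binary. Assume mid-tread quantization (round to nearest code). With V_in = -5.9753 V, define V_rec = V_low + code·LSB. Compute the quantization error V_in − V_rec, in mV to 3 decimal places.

One LSB is 13.2 V / 512 = 25.781 mV.
(V_in − V_low)/LSB = (-5.9753 − (−6.6))/0.0257812 = 24.2308 → code 24 (round).
Code 24 maps back to (−6.6) + 24×0.0257812 V = -5.98125 V.
Error = -5.9753 − (−5.98125) = 0.00595 V = 5.950 mV.

5.950 mV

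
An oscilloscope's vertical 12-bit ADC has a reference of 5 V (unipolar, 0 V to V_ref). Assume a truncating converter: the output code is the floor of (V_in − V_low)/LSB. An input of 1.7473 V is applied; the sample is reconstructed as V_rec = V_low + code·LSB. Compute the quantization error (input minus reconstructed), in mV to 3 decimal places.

0.474 mV

LSB = 5/2^12 = 1.221 mV.
(V_in − V_low)/LSB = (1.7473 − 0)/0.0012207 = 1431.3882 → code 1431 (floor).
V_rec = 0 + 1431·0.0012207 = 1.7468262 V.
V_in − V_rec = 0.000473828 V = 0.474 mV.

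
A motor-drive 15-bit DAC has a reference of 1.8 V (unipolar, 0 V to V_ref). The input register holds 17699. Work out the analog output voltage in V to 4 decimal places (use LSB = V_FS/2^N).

LSB = 1.8 V / 2^15 = 54.93 µV.
V_out = 0 + 17699 × 5.49316e-05 V = 0.972235 V.

0.9722 V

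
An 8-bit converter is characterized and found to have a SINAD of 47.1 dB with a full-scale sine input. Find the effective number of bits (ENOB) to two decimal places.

ENOB = (SINAD − 1.76) / 6.02 = (47.1 − 1.76)/6.02 = 7.532.

7.53 bits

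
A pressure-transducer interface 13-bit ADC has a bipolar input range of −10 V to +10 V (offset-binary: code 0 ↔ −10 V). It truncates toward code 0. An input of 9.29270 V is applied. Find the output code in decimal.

code 7902

With 8192 levels over 20 V, one step is 2.441 mV.
(V_in − V_low)/LSB = (9.29270 − (−10)) / 0.00244141 = 7902.290.
⌊·⌋(7902.290) = 7902.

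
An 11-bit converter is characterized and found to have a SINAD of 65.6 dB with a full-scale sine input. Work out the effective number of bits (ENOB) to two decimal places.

ENOB = (SINAD − 1.76) / 6.02 = (65.6 − 1.76)/6.02 = 10.605.

10.60 bits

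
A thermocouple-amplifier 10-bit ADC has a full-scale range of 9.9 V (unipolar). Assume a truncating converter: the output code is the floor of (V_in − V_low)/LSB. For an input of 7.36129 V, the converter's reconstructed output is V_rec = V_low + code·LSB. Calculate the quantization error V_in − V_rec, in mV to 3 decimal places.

One LSB is 9.9 V / 1024 = 9.668 mV.
(7.36129 − 0)/0.00966797 = 761.4102; ⌊·⌋ gives code 761.
Reconstructed: 7.3573242 V.
Difference: 0.00396578 V → 3.966 mV.

3.966 mV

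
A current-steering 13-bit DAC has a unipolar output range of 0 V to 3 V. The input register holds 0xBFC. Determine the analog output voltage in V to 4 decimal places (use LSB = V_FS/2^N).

1.1235 V

LSB = 3 V / 2^13 = 366.21 µV.
Code 0xBFC = 3068 decimal.
V_out = 0 + 3068 × 0.000366211 V = 1.12354 V.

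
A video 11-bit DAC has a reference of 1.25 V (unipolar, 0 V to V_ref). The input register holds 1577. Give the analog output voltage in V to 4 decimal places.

LSB = 1.25 V / 2^11 = 0.610 mV.
V_out = 0 + 1577 × 0.000610352 V = 0.962524 V.

0.9625 V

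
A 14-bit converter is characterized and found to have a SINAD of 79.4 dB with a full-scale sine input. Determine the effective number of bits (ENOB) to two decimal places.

12.90 bits

ENOB = (SINAD − 1.76) / 6.02 = (79.4 − 1.76)/6.02 = 12.897.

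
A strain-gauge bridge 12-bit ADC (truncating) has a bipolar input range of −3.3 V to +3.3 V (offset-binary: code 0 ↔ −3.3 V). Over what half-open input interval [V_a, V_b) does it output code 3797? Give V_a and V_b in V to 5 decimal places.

[2.81821 V, 2.81982 V)

LSB = 6.6/2^12 = 1.611 mV.
V_a = V_low + 3797·LSB = 2.81821 V; V_b = V_low + 3798·LSB = 2.81982 V.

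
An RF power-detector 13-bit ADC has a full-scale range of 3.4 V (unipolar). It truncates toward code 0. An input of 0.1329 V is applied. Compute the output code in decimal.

code 320

Full-scale span = 3.4 V; LSB = 3.4/2^13 = 415.04 µV.
Input sits at 320.211 steps above V_low.
Floor → code 320.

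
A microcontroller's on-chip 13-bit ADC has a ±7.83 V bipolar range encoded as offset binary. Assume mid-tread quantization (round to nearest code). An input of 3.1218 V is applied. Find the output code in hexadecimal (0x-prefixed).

LSB = 15.66 V / 8192 = 1.912 mV.
(V_in − V_low)/LSB = (3.1218 − (−7.83)) / 0.00191162 = 5729.064.
round(5729.064) = 5729.
In hexadecimal (0x-prefixed): 0x1661.

code 0x1661 (decimal 5729)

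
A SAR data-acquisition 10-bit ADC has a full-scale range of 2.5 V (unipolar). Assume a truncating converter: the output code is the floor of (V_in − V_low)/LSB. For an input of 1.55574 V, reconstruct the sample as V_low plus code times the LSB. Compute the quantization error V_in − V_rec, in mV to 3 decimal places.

Step size: 2.5 V ÷ 2^10 = 2.441 mV.
Scaled input = 637.2311 LSBs, so code = 637.
Code 637 maps back to 0 + 637×0.00244141 V = 1.5551758 V.
Error = 1.55574 − 1.5551758 = 0.000564219 V = 0.564 mV.

0.564 mV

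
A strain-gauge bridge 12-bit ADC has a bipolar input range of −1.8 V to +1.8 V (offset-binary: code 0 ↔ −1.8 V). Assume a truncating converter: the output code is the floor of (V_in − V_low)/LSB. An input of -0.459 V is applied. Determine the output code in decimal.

LSB = 3.6 V / 4096 = 0.879 mV.
(-0.459 − (−1.8)) / 0.000878906 = 1525.760 LSBs.
So the output code is 1525.

code 1525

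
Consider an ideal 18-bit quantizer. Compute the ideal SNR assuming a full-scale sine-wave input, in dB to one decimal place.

110.1 dB

SNR ≈ 6.02·N + 1.76 dB = 6.02·18 + 1.76 = 110.12 dB.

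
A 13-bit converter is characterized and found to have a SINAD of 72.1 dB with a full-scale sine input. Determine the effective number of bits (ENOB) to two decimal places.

11.68 bits

ENOB = (SINAD − 1.76) / 6.02 = (72.1 − 1.76)/6.02 = 11.684.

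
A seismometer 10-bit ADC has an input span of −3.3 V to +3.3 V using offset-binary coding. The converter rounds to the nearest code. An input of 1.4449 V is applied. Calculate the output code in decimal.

code 736

Full-scale span = 6.6 V; LSB = 6.6/2^10 = 6.445 mV.
Input sits at 736.178 steps above V_low.
round(736.178) = 736.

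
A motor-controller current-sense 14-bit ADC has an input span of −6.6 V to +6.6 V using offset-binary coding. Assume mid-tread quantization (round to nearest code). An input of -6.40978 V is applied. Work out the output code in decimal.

code 236

LSB = 13.2 V / 16384 = 0.806 mV.
(-6.40978 − (−6.6)) / 0.000805664 = 236.103 LSBs.
round(236.103) = 236.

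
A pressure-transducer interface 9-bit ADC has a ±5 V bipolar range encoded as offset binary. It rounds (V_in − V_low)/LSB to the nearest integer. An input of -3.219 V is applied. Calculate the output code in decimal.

Full-scale span = 10 V; LSB = 10/2^9 = 19.531 mV.
(-3.219 − (−5)) / 0.0195312 = 91.187 LSBs.
So the output code is 91.

code 91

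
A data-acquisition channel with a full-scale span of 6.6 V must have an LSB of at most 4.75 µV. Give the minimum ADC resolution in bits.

21 bits

Number of steps required ≥ 6.6 V / 4.75 µV = 1389473.68.
Need 2^N ≥ 1389473.68; 2^20 = 1048576, 2^21 = 2097152.
Minimum N = 21.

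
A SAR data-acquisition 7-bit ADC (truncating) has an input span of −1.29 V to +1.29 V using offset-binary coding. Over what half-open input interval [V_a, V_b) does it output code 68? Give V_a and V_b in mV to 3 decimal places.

LSB = 2.58/2^7 = 20.156 mV.
V_a = V_low + 68·LSB = 0.080625 V; V_b = V_low + 69·LSB = 0.100781 V.

[80.625 mV, 100.781 mV)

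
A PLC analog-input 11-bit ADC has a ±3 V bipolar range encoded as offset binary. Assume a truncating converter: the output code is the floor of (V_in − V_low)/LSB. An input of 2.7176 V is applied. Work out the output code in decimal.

Full-scale span = 6 V; LSB = 6/2^11 = 2.930 mV.
(2.7176 − (−3)) / 0.00292969 = 1951.607 LSBs.
Floor → code 1951.

code 1951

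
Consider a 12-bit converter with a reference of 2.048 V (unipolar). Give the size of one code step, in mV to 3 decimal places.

0.500 mV

Full-scale span = 2.048 V.
LSB = 2.048 / 2^12 = 2.048 / 4096 = 0.0005 V = 0.500 mV.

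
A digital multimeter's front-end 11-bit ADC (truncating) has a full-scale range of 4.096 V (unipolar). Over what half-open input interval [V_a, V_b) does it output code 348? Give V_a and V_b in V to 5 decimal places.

LSB = 4.096/2^11 = 2.000 mV.
V_a = V_low + 348·LSB = 0.696 V; V_b = V_low + 349·LSB = 0.698 V.

[0.69600 V, 0.69800 V)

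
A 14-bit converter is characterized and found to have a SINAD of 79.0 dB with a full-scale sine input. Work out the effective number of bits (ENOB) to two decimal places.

ENOB = (SINAD − 1.76) / 6.02 = (79.0 − 1.76)/6.02 = 12.831.

12.83 bits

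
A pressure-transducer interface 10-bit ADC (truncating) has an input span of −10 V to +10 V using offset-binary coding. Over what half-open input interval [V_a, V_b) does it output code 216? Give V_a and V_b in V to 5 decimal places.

[-5.78125 V, -5.76172 V)

LSB = 20/2^10 = 19.531 mV.
V_a = V_low + 216·LSB = -5.78125 V; V_b = V_low + 217·LSB = -5.76172 V.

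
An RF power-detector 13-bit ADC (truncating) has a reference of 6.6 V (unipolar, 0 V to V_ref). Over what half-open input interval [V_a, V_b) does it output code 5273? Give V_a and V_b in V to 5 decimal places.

[4.24827 V, 4.24907 V)

LSB = 6.6/2^13 = 0.806 mV.
V_a = V_low + 5273·LSB = 4.24827 V; V_b = V_low + 5274·LSB = 4.24907 V.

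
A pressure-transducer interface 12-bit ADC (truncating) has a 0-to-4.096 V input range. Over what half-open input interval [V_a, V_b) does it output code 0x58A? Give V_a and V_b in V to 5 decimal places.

[1.41800 V, 1.41900 V)

LSB = 4.096/2^12 = 1.000 mV.
Code 0x58A = 1418 decimal.
V_a = V_low + 1418·LSB = 1.418 V; V_b = V_low + 1419·LSB = 1.419 V.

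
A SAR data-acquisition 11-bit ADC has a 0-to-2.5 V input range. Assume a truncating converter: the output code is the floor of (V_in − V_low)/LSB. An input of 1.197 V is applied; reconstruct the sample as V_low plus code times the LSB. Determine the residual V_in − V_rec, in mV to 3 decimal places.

0.711 mV

One LSB is 2.5 V / 2048 = 1.221 mV.
(V_in − V_low)/LSB = (1.197 − 0)/0.0012207 = 980.5824 → code 980 (floor).
V_rec = 0 + 980·0.0012207 = 1.1962891 V.
V_in − V_rec = 0.000710937 V = 0.711 mV.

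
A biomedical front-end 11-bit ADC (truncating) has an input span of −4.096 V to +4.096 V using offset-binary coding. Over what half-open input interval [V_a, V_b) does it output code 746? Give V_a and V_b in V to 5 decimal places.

[-1.11200 V, -1.10800 V)

LSB = 8.192/2^11 = 4.000 mV.
V_a = V_low + 746·LSB = -1.112 V; V_b = V_low + 747·LSB = -1.108 V.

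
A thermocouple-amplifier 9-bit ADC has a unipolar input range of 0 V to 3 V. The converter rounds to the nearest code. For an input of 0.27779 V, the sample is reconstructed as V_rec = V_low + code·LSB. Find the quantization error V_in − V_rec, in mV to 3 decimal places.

2.399 mV

One LSB is 3 V / 512 = 5.859 mV.
(0.27779 − 0)/0.00585938 = 47.4095; round gives code 47.
V_rec = 0 + 47·0.00585938 = 0.27539062 V.
Difference: 0.00239938 V → 2.399 mV.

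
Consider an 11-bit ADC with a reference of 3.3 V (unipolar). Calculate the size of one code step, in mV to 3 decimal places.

Full-scale span = 3.3 V.
LSB = 3.3 / 2^11 = 3.3 / 2048 = 0.00161133 V = 1.611 mV.

1.611 mV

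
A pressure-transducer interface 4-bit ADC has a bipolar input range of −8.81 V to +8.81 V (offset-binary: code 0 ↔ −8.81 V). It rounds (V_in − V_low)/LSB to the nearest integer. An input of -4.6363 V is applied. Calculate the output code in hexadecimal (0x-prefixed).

code 0x4 (decimal 4)

LSB = 17.62 V / 16 = 1.1013 V.
(V_in − V_low)/LSB = (-4.6363 − (−8.81)) / 1.10125 = 3.790.
round(3.790) = 4.
In hexadecimal (0x-prefixed): 0x4.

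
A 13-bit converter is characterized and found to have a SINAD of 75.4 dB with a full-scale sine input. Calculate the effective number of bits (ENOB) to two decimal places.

ENOB = (SINAD − 1.76) / 6.02 = (75.4 − 1.76)/6.02 = 12.233.

12.23 bits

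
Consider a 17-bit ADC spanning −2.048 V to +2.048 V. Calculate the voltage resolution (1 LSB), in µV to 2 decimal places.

31.25 µV

Full-scale span = 4.096 V.
LSB = 4.096 / 2^17 = 4.096 / 131072 = 3.125e-05 V = 31.25 µV.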